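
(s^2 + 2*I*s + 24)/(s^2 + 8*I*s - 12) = (s - 4*I)/(s + 2*I)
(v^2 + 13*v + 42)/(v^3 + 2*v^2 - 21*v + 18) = (v + 7)/(v^2 - 4*v + 3)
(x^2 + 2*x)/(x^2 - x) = (x + 2)/(x - 1)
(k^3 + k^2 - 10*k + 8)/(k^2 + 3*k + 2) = (k^3 + k^2 - 10*k + 8)/(k^2 + 3*k + 2)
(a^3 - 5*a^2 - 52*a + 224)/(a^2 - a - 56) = a - 4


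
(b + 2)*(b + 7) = b^2 + 9*b + 14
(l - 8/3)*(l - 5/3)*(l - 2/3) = l^3 - 5*l^2 + 22*l/3 - 80/27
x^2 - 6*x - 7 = (x - 7)*(x + 1)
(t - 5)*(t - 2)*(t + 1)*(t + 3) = t^4 - 3*t^3 - 15*t^2 + 19*t + 30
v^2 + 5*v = v*(v + 5)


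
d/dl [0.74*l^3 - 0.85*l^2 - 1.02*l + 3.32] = 2.22*l^2 - 1.7*l - 1.02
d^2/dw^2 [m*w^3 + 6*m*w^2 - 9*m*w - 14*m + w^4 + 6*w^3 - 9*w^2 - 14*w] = 6*m*w + 12*m + 12*w^2 + 36*w - 18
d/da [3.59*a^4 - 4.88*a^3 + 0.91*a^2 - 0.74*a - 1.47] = 14.36*a^3 - 14.64*a^2 + 1.82*a - 0.74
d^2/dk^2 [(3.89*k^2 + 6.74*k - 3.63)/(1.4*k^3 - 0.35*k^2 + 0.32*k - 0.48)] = (15.2488*k^6 + 79.2624*k^5 - 115.64952*k^4 + 61.53994*k^3 + 38.00475*k^2 - 18.99072*k + 4.339296)/(2.744*k^9 - 2.058*k^8 + 2.3961*k^7 - 3.806075*k^6 + 1.95888*k^5 - 1.57416*k^4 + 1.323008*k^3 - 0.389376*k^2 + 0.221184*k - 0.110592)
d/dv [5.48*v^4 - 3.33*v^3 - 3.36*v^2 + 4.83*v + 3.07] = 21.92*v^3 - 9.99*v^2 - 6.72*v + 4.83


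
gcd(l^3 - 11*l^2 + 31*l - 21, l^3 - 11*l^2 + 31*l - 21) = l^3 - 11*l^2 + 31*l - 21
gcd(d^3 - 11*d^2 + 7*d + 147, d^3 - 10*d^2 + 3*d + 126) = d^2 - 4*d - 21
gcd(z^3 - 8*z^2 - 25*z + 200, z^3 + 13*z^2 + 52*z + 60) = z + 5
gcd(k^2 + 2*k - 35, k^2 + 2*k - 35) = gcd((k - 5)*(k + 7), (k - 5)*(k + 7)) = k^2 + 2*k - 35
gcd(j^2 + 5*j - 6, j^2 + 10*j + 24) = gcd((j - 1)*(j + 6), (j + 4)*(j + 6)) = j + 6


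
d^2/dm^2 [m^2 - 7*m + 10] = 2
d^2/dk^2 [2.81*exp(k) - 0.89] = 2.81*exp(k)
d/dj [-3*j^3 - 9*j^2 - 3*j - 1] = -9*j^2 - 18*j - 3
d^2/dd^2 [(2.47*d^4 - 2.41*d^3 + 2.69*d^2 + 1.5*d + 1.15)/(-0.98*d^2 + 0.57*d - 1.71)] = (-4.744376*d^6 + 8.278452*d^5 - 29.650374*d^4 + 26.122338*d^3 - 80.343834*d^2 + 61.219026*d - 15.548688)/(0.941192*d^6 - 1.642284*d^5 + 5.882058*d^4 - 5.916429*d^3 + 10.263591*d^2 - 5.000211*d + 5.000211)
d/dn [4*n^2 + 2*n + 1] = 8*n + 2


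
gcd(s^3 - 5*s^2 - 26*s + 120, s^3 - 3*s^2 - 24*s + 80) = s^2 + s - 20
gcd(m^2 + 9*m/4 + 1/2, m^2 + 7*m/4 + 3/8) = m + 1/4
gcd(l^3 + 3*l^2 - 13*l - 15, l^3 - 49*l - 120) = l + 5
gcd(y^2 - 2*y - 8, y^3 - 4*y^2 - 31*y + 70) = 1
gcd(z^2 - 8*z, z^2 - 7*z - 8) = z - 8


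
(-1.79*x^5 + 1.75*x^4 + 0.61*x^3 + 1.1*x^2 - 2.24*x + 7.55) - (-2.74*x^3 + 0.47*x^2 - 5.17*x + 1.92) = -1.79*x^5 + 1.75*x^4 + 3.35*x^3 + 0.63*x^2 + 2.93*x + 5.63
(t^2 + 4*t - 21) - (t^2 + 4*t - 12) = -9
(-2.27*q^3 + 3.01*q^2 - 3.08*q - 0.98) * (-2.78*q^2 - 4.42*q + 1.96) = 6.3106*q^5 + 1.6656*q^4 - 9.191*q^3 + 22.2376*q^2 - 1.7052*q - 1.9208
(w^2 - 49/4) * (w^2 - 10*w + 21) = w^4 - 10*w^3 + 35*w^2/4 + 245*w/2 - 1029/4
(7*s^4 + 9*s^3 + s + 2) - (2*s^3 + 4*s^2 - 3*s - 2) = 7*s^4 + 7*s^3 - 4*s^2 + 4*s + 4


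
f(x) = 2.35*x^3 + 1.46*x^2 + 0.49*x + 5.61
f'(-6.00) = 236.77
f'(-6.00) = 236.77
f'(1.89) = 31.19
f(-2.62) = -27.92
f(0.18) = 5.76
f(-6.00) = -452.37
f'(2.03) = 35.47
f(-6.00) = -452.37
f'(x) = 7.05*x^2 + 2.92*x + 0.49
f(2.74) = 66.26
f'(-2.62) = 41.23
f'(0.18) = 1.24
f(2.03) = 32.28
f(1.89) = 27.62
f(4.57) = 262.63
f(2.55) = 55.32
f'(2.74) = 61.42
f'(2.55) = 53.78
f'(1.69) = 25.56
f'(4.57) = 161.07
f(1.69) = 21.95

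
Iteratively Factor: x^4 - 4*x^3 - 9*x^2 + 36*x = (x + 3)*(x^3 - 7*x^2 + 12*x) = (x - 4)*(x + 3)*(x^2 - 3*x) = x*(x - 4)*(x + 3)*(x - 3)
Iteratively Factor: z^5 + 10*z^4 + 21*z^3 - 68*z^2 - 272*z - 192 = (z + 4)*(z^4 + 6*z^3 - 3*z^2 - 56*z - 48) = (z + 1)*(z + 4)*(z^3 + 5*z^2 - 8*z - 48) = (z + 1)*(z + 4)^2*(z^2 + z - 12) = (z + 1)*(z + 4)^3*(z - 3)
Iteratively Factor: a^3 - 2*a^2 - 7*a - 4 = (a + 1)*(a^2 - 3*a - 4) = (a - 4)*(a + 1)*(a + 1)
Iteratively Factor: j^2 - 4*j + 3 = (j - 3)*(j - 1)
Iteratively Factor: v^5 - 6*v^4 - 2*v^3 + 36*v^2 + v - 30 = (v - 3)*(v^4 - 3*v^3 - 11*v^2 + 3*v + 10) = (v - 3)*(v - 1)*(v^3 - 2*v^2 - 13*v - 10) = (v - 5)*(v - 3)*(v - 1)*(v^2 + 3*v + 2) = (v - 5)*(v - 3)*(v - 1)*(v + 2)*(v + 1)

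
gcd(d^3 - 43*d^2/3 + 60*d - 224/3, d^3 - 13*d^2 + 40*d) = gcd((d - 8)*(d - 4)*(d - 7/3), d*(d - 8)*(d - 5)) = d - 8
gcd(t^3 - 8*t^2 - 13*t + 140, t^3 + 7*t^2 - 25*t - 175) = t - 5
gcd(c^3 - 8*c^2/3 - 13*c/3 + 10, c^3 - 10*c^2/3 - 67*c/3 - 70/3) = c + 2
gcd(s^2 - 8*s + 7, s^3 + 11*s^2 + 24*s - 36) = s - 1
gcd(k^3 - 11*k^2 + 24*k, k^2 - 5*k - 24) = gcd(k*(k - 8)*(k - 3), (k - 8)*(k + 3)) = k - 8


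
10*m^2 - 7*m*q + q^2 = (-5*m + q)*(-2*m + q)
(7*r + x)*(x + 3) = 7*r*x + 21*r + x^2 + 3*x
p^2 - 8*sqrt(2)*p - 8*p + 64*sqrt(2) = (p - 8)*(p - 8*sqrt(2))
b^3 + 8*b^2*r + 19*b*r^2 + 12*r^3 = (b + r)*(b + 3*r)*(b + 4*r)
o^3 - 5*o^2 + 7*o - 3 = (o - 3)*(o - 1)^2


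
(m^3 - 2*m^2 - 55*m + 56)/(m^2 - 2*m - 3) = (-m^3 + 2*m^2 + 55*m - 56)/(-m^2 + 2*m + 3)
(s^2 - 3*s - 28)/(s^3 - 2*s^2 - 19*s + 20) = (s - 7)/(s^2 - 6*s + 5)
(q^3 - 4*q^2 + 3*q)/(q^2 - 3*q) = q - 1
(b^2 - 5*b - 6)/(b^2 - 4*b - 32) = (-b^2 + 5*b + 6)/(-b^2 + 4*b + 32)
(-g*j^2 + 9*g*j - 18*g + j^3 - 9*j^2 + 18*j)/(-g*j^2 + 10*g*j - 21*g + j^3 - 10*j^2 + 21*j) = (j - 6)/(j - 7)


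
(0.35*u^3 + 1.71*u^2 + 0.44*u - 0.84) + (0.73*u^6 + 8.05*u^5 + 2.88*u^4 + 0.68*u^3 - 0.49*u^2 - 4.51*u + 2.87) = 0.73*u^6 + 8.05*u^5 + 2.88*u^4 + 1.03*u^3 + 1.22*u^2 - 4.07*u + 2.03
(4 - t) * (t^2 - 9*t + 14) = -t^3 + 13*t^2 - 50*t + 56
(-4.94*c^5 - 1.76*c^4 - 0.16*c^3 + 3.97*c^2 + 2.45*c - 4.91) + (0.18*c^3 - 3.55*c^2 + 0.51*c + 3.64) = -4.94*c^5 - 1.76*c^4 + 0.02*c^3 + 0.42*c^2 + 2.96*c - 1.27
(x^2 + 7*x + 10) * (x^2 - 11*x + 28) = x^4 - 4*x^3 - 39*x^2 + 86*x + 280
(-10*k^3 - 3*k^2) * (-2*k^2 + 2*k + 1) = 20*k^5 - 14*k^4 - 16*k^3 - 3*k^2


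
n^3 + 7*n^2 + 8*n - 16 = (n - 1)*(n + 4)^2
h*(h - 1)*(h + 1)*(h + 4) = h^4 + 4*h^3 - h^2 - 4*h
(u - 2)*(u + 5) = u^2 + 3*u - 10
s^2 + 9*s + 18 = (s + 3)*(s + 6)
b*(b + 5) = b^2 + 5*b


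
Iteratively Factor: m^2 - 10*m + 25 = (m - 5)*(m - 5)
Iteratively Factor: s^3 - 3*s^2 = (s)*(s^2 - 3*s) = s^2*(s - 3)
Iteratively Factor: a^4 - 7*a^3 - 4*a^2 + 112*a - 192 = (a + 4)*(a^3 - 11*a^2 + 40*a - 48) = (a - 3)*(a + 4)*(a^2 - 8*a + 16) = (a - 4)*(a - 3)*(a + 4)*(a - 4)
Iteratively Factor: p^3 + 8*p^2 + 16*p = (p)*(p^2 + 8*p + 16) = p*(p + 4)*(p + 4)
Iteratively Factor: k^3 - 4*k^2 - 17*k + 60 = (k + 4)*(k^2 - 8*k + 15) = (k - 3)*(k + 4)*(k - 5)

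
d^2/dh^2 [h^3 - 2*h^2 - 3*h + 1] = 6*h - 4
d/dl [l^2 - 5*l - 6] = 2*l - 5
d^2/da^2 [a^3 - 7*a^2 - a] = 6*a - 14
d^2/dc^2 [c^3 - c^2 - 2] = 6*c - 2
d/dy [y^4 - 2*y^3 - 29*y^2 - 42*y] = 4*y^3 - 6*y^2 - 58*y - 42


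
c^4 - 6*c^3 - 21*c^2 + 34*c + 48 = (c - 8)*(c - 2)*(c + 1)*(c + 3)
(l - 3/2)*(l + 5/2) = l^2 + l - 15/4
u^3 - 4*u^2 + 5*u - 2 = (u - 2)*(u - 1)^2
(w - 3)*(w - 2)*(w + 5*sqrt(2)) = w^3 - 5*w^2 + 5*sqrt(2)*w^2 - 25*sqrt(2)*w + 6*w + 30*sqrt(2)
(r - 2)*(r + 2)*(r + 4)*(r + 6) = r^4 + 10*r^3 + 20*r^2 - 40*r - 96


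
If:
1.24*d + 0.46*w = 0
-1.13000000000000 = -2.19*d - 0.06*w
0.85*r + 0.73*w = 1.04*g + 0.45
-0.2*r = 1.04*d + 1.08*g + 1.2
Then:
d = 0.56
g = -1.62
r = -0.16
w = -1.50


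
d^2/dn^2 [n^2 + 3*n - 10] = 2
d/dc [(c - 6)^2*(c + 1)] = (c - 6)*(3*c - 4)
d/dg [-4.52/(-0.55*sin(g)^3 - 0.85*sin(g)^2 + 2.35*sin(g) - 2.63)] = (-7.458*sin(g)^2 - 7.684*sin(g) + 10.622)*cos(g)/(0.55*sin(g)^3 + 0.85*sin(g)^2 - 2.35*sin(g) + 2.63)^2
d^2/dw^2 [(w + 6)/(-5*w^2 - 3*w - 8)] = 2*(-(w + 6)*(10*w + 3)^2 + 3*(5*w + 11)*(5*w^2 + 3*w + 8))/(5*w^2 + 3*w + 8)^3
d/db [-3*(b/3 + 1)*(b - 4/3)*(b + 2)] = -3*b^2 - 22*b/3 + 2/3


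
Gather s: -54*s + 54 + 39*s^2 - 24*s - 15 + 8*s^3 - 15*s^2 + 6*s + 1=8*s^3 + 24*s^2 - 72*s + 40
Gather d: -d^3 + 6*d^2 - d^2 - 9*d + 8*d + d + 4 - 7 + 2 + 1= -d^3 + 5*d^2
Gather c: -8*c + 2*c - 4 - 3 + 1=-6*c - 6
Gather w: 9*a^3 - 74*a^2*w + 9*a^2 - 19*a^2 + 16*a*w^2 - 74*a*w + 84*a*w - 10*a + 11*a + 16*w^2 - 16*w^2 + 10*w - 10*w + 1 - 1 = 9*a^3 - 10*a^2 + 16*a*w^2 + a + w*(-74*a^2 + 10*a)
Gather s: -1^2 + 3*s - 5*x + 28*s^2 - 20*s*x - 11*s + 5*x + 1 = 28*s^2 + s*(-20*x - 8)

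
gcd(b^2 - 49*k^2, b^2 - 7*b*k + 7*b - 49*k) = b - 7*k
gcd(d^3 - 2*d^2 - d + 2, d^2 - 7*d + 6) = d - 1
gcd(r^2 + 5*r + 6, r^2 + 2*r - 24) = 1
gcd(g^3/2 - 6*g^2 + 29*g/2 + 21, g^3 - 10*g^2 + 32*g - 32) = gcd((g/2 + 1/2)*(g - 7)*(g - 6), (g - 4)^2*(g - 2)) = 1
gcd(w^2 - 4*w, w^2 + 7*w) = w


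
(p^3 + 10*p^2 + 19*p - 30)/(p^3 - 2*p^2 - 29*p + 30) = (p + 6)/(p - 6)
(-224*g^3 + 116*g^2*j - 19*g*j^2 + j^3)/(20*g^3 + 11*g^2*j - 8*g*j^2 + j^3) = (-56*g^2 + 15*g*j - j^2)/(5*g^2 + 4*g*j - j^2)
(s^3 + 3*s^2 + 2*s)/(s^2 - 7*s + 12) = s*(s^2 + 3*s + 2)/(s^2 - 7*s + 12)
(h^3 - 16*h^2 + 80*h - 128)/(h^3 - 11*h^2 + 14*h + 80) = (h^2 - 8*h + 16)/(h^2 - 3*h - 10)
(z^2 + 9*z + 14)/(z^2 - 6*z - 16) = (z + 7)/(z - 8)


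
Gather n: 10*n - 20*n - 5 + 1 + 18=14 - 10*n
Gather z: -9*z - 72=-9*z - 72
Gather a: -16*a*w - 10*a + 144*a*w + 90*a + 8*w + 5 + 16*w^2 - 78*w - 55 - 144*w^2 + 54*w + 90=a*(128*w + 80) - 128*w^2 - 16*w + 40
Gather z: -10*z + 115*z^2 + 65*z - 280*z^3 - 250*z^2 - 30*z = -280*z^3 - 135*z^2 + 25*z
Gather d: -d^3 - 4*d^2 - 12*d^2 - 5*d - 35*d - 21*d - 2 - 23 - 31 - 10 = -d^3 - 16*d^2 - 61*d - 66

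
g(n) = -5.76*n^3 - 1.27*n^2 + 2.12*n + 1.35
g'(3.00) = -161.02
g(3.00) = -159.24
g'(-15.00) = -3847.78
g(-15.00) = 19123.80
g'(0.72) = -8.67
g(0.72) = 0.07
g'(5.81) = -595.94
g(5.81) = -1158.87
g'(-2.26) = -80.40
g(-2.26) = 56.56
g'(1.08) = -20.78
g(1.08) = -5.10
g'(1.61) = -46.76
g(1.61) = -22.57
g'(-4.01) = -265.56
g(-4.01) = 343.84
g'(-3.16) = -162.40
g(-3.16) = 163.72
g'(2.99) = -159.96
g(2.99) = -157.64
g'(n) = -17.28*n^2 - 2.54*n + 2.12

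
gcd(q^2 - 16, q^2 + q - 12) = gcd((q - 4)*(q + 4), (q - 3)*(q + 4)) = q + 4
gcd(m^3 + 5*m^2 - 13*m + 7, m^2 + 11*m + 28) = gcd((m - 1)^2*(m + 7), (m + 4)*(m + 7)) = m + 7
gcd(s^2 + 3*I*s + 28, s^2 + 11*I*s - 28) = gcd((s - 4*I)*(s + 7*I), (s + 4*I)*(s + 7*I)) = s + 7*I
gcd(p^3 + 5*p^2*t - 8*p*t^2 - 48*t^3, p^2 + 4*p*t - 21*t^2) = p - 3*t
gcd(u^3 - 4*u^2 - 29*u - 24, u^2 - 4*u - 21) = u + 3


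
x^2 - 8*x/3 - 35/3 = (x - 5)*(x + 7/3)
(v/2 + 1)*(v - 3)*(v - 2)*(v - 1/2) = v^4/2 - 7*v^3/4 - 5*v^2/4 + 7*v - 3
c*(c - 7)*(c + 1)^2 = c^4 - 5*c^3 - 13*c^2 - 7*c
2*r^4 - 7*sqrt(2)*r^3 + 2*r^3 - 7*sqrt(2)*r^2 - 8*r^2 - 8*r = r*(r - 4*sqrt(2))*(sqrt(2)*r + 1)*(sqrt(2)*r + sqrt(2))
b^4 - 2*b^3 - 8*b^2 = b^2*(b - 4)*(b + 2)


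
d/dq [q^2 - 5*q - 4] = 2*q - 5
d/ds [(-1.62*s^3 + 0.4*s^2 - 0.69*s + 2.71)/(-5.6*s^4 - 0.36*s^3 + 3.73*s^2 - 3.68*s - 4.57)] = (-9.072*s^6 + 4.48*s^5 - 17.4906*s^4 + 72.1304*s^3 + 26.2387*s^2 - 23.8726*s + 13.1261)/(31.36*s^8 + 4.032*s^7 - 41.6464*s^6 + 38.5304*s^5 + 67.7465*s^4 - 24.1624*s^3 - 20.5498*s^2 + 33.6352*s + 20.8849)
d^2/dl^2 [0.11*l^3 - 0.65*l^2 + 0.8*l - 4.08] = 0.66*l - 1.3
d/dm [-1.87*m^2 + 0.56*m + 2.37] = 0.56 - 3.74*m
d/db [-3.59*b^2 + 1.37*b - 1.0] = 1.37 - 7.18*b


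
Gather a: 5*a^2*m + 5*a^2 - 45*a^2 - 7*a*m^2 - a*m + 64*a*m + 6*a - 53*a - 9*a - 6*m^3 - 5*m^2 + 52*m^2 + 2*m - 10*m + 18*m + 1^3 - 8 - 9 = a^2*(5*m - 40) + a*(-7*m^2 + 63*m - 56) - 6*m^3 + 47*m^2 + 10*m - 16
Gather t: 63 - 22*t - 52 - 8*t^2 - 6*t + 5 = -8*t^2 - 28*t + 16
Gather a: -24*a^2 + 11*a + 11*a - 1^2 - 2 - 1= -24*a^2 + 22*a - 4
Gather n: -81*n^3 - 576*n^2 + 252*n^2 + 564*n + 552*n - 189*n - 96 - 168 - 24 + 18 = -81*n^3 - 324*n^2 + 927*n - 270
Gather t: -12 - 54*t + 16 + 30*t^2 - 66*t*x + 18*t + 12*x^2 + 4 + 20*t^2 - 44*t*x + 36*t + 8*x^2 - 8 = 50*t^2 - 110*t*x + 20*x^2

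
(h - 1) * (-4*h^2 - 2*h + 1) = -4*h^3 + 2*h^2 + 3*h - 1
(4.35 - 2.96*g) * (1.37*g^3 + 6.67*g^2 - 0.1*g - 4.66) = -4.0552*g^4 - 13.7837*g^3 + 29.3105*g^2 + 13.3586*g - 20.271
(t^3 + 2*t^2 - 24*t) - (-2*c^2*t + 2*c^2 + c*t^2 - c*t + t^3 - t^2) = 2*c^2*t - 2*c^2 - c*t^2 + c*t + 3*t^2 - 24*t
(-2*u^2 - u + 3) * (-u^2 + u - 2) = 2*u^4 - u^3 + 5*u - 6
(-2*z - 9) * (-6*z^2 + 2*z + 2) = 12*z^3 + 50*z^2 - 22*z - 18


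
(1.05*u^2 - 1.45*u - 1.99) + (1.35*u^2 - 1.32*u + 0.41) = 2.4*u^2 - 2.77*u - 1.58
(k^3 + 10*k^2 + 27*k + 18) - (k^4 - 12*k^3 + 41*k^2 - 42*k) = -k^4 + 13*k^3 - 31*k^2 + 69*k + 18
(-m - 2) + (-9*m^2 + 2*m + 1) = -9*m^2 + m - 1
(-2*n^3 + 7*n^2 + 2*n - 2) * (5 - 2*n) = 4*n^4 - 24*n^3 + 31*n^2 + 14*n - 10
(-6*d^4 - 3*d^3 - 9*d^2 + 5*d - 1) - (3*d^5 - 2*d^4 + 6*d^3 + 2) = -3*d^5 - 4*d^4 - 9*d^3 - 9*d^2 + 5*d - 3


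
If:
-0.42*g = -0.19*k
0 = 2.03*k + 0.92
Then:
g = -0.21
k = -0.45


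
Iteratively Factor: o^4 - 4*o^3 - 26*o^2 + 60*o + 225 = (o + 3)*(o^3 - 7*o^2 - 5*o + 75) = (o + 3)^2*(o^2 - 10*o + 25) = (o - 5)*(o + 3)^2*(o - 5)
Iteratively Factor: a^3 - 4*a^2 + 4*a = (a - 2)*(a^2 - 2*a) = (a - 2)^2*(a)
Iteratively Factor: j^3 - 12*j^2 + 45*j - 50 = (j - 5)*(j^2 - 7*j + 10) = (j - 5)^2*(j - 2)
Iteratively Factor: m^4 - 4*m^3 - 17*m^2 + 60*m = (m)*(m^3 - 4*m^2 - 17*m + 60) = m*(m - 5)*(m^2 + m - 12) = m*(m - 5)*(m + 4)*(m - 3)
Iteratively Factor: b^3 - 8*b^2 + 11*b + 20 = (b + 1)*(b^2 - 9*b + 20) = (b - 4)*(b + 1)*(b - 5)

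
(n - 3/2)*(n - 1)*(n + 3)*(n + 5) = n^4 + 11*n^3/2 - 7*n^2/2 - 51*n/2 + 45/2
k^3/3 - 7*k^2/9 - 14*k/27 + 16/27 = (k/3 + 1/3)*(k - 8/3)*(k - 2/3)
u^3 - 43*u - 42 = (u - 7)*(u + 1)*(u + 6)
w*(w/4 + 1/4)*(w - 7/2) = w^3/4 - 5*w^2/8 - 7*w/8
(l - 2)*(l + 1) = l^2 - l - 2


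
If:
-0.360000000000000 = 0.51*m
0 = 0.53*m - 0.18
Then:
No Solution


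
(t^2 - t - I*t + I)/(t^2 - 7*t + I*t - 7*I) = (t^2 - t - I*t + I)/(t^2 - 7*t + I*t - 7*I)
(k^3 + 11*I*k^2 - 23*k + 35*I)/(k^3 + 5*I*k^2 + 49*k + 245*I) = (k - I)/(k - 7*I)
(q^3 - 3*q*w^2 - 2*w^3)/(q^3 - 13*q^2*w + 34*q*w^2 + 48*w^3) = (q^2 - q*w - 2*w^2)/(q^2 - 14*q*w + 48*w^2)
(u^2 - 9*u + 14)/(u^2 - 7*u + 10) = (u - 7)/(u - 5)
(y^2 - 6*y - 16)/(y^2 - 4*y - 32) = (y + 2)/(y + 4)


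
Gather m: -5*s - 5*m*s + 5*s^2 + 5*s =-5*m*s + 5*s^2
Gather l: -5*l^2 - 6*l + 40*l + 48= -5*l^2 + 34*l + 48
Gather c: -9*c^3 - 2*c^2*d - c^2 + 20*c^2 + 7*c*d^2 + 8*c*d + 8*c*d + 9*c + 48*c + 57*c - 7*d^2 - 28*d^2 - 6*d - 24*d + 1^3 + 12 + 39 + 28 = -9*c^3 + c^2*(19 - 2*d) + c*(7*d^2 + 16*d + 114) - 35*d^2 - 30*d + 80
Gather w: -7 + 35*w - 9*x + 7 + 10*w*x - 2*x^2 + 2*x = w*(10*x + 35) - 2*x^2 - 7*x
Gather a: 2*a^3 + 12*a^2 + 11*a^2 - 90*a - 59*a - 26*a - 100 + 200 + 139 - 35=2*a^3 + 23*a^2 - 175*a + 204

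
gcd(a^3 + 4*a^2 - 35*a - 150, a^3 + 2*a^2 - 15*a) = a + 5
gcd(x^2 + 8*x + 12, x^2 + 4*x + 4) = x + 2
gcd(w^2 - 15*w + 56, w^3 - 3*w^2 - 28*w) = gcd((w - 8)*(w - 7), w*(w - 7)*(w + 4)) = w - 7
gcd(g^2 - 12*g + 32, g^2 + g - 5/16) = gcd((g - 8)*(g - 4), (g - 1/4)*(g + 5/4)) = 1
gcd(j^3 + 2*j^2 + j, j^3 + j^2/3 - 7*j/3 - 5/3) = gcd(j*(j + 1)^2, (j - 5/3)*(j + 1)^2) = j^2 + 2*j + 1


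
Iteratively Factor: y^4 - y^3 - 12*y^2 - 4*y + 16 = (y + 2)*(y^3 - 3*y^2 - 6*y + 8) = (y + 2)^2*(y^2 - 5*y + 4) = (y - 1)*(y + 2)^2*(y - 4)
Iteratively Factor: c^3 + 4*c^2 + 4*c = (c + 2)*(c^2 + 2*c) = (c + 2)^2*(c)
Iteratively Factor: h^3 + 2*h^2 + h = (h)*(h^2 + 2*h + 1) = h*(h + 1)*(h + 1)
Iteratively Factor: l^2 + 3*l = (l)*(l + 3)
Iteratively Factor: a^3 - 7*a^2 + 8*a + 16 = (a - 4)*(a^2 - 3*a - 4) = (a - 4)^2*(a + 1)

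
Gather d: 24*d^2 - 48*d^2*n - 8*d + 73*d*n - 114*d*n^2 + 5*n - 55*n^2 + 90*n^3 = d^2*(24 - 48*n) + d*(-114*n^2 + 73*n - 8) + 90*n^3 - 55*n^2 + 5*n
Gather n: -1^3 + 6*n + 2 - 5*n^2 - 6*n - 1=-5*n^2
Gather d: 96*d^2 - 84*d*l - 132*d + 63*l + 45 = 96*d^2 + d*(-84*l - 132) + 63*l + 45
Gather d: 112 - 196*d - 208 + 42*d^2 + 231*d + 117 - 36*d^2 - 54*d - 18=6*d^2 - 19*d + 3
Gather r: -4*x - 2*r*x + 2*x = -2*r*x - 2*x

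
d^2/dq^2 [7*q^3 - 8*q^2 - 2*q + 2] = 42*q - 16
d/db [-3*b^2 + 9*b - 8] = 9 - 6*b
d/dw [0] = 0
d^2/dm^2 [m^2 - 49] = 2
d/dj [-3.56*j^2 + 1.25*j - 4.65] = 1.25 - 7.12*j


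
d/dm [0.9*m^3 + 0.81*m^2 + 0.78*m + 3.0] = 2.7*m^2 + 1.62*m + 0.78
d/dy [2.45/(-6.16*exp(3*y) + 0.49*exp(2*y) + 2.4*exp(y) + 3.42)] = (45.276*exp(2*y) - 2.401*exp(y) - 5.88)*exp(y)/(-6.16*exp(3*y) + 0.49*exp(2*y) + 2.4*exp(y) + 3.42)^2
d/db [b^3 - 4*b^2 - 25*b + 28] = 3*b^2 - 8*b - 25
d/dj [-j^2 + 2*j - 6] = 2 - 2*j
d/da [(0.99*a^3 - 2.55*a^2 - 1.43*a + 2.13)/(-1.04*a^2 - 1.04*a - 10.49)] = (-1.0296*a^4 - 2.0592*a^3 - 29.9905*a^2 + 57.9294*a + 17.2159)/(1.0816*a^4 + 2.1632*a^3 + 22.9008*a^2 + 21.8192*a + 110.0401)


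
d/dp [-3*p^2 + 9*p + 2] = 9 - 6*p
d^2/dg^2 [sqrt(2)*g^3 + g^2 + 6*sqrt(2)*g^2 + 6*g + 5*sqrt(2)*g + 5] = 6*sqrt(2)*g + 2 + 12*sqrt(2)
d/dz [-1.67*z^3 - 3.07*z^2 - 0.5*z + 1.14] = -5.01*z^2 - 6.14*z - 0.5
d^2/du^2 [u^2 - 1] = 2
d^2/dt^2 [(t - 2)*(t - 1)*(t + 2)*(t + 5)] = 12*t^2 + 24*t - 18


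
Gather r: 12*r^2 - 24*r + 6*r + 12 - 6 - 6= 12*r^2 - 18*r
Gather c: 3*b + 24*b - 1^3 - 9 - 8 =27*b - 18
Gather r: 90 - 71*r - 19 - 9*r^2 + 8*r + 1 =-9*r^2 - 63*r + 72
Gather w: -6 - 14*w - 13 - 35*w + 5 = -49*w - 14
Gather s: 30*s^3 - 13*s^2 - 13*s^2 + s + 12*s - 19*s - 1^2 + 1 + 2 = 30*s^3 - 26*s^2 - 6*s + 2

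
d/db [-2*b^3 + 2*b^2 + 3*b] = -6*b^2 + 4*b + 3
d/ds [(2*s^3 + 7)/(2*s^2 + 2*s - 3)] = 2*(3*s^2*(2*s^2 + 2*s - 3) - (2*s + 1)*(2*s^3 + 7))/(2*s^2 + 2*s - 3)^2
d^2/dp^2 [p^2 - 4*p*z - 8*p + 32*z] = 2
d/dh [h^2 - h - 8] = 2*h - 1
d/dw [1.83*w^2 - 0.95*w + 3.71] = 3.66*w - 0.95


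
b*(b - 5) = b^2 - 5*b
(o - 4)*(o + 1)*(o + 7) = o^3 + 4*o^2 - 25*o - 28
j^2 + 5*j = j*(j + 5)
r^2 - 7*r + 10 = (r - 5)*(r - 2)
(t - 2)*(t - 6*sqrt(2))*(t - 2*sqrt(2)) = t^3 - 8*sqrt(2)*t^2 - 2*t^2 + 16*sqrt(2)*t + 24*t - 48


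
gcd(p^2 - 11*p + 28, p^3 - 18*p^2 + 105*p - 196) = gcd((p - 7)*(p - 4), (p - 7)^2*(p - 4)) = p^2 - 11*p + 28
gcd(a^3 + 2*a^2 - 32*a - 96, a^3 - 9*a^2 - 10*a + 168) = a^2 - 2*a - 24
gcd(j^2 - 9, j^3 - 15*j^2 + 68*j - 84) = 1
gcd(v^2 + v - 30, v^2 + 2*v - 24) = v + 6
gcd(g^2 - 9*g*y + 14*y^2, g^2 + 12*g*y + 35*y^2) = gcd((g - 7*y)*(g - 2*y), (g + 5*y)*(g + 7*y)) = 1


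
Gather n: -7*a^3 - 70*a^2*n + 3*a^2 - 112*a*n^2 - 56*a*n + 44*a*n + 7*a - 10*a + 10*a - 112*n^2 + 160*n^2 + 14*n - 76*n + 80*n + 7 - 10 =-7*a^3 + 3*a^2 + 7*a + n^2*(48 - 112*a) + n*(-70*a^2 - 12*a + 18) - 3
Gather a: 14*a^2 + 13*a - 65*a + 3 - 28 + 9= 14*a^2 - 52*a - 16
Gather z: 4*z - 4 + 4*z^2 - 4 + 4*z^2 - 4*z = 8*z^2 - 8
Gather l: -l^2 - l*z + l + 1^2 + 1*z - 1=-l^2 + l*(1 - z) + z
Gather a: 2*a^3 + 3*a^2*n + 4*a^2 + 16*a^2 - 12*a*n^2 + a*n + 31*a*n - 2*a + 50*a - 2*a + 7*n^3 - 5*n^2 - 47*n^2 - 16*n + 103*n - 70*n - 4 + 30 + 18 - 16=2*a^3 + a^2*(3*n + 20) + a*(-12*n^2 + 32*n + 46) + 7*n^3 - 52*n^2 + 17*n + 28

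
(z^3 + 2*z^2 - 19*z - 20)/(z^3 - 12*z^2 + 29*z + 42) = (z^2 + z - 20)/(z^2 - 13*z + 42)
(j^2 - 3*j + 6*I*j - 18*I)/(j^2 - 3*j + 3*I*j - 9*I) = (j + 6*I)/(j + 3*I)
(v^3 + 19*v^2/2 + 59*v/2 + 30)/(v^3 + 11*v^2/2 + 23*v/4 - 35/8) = 4*(v^2 + 7*v + 12)/(4*v^2 + 12*v - 7)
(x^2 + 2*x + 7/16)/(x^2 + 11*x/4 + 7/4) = (x + 1/4)/(x + 1)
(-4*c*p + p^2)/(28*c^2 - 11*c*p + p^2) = p/(-7*c + p)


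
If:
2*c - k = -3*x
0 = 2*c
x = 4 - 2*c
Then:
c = 0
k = 12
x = 4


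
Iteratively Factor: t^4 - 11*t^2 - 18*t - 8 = (t + 1)*(t^3 - t^2 - 10*t - 8) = (t + 1)^2*(t^2 - 2*t - 8) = (t - 4)*(t + 1)^2*(t + 2)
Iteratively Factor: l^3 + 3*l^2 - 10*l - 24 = (l + 2)*(l^2 + l - 12) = (l - 3)*(l + 2)*(l + 4)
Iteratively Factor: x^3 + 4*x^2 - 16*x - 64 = (x - 4)*(x^2 + 8*x + 16) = (x - 4)*(x + 4)*(x + 4)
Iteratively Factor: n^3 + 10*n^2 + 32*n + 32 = (n + 4)*(n^2 + 6*n + 8) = (n + 4)^2*(n + 2)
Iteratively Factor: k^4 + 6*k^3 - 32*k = (k + 4)*(k^3 + 2*k^2 - 8*k) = (k + 4)^2*(k^2 - 2*k) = (k - 2)*(k + 4)^2*(k)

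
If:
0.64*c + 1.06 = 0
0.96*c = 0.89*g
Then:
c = -1.66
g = -1.79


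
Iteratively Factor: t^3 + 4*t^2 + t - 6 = (t + 3)*(t^2 + t - 2) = (t + 2)*(t + 3)*(t - 1)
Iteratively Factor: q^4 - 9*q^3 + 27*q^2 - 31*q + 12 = (q - 1)*(q^3 - 8*q^2 + 19*q - 12) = (q - 4)*(q - 1)*(q^2 - 4*q + 3) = (q - 4)*(q - 1)^2*(q - 3)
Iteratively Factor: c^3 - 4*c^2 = (c)*(c^2 - 4*c) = c^2*(c - 4)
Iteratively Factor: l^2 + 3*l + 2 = (l + 1)*(l + 2)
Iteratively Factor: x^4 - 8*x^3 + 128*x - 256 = (x - 4)*(x^3 - 4*x^2 - 16*x + 64) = (x - 4)*(x + 4)*(x^2 - 8*x + 16) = (x - 4)^2*(x + 4)*(x - 4)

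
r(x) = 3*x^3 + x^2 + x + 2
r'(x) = 9*x^2 + 2*x + 1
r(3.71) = 172.67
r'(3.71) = 132.30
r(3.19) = 112.75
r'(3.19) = 98.96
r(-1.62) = -9.75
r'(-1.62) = 21.38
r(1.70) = 21.33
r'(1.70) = 30.41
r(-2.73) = -54.32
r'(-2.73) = 62.62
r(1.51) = 16.12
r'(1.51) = 24.54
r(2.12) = 37.20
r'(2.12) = 45.69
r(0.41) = 2.78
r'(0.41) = 3.33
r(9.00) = 2279.00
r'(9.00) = 748.00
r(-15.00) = -9913.00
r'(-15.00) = 1996.00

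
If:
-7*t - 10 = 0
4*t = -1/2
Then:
No Solution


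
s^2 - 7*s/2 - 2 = (s - 4)*(s + 1/2)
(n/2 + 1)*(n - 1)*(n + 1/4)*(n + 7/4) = n^4/2 + 3*n^3/2 + 7*n^2/32 - 57*n/32 - 7/16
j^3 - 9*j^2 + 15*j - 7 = (j - 7)*(j - 1)^2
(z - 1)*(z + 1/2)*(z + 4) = z^3 + 7*z^2/2 - 5*z/2 - 2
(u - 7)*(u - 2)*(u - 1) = u^3 - 10*u^2 + 23*u - 14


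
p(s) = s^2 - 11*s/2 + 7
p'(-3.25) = -12.00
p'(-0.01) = -5.52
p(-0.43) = 9.55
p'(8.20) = 10.90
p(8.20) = 29.14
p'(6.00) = 6.50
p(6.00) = 10.00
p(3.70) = 0.34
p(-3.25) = 35.44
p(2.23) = -0.29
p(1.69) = 0.56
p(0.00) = 7.00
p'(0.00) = -5.50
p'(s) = 2*s - 11/2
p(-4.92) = 58.27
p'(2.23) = -1.04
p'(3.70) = 1.90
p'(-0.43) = -6.36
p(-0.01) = 7.06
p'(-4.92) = -15.34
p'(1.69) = -2.12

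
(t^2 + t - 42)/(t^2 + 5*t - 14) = (t - 6)/(t - 2)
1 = 1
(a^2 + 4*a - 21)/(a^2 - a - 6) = (a + 7)/(a + 2)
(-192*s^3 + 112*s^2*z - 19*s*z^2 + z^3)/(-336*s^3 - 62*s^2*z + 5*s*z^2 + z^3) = (24*s^2 - 11*s*z + z^2)/(42*s^2 + 13*s*z + z^2)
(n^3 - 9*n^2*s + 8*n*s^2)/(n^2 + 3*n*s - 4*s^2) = n*(n - 8*s)/(n + 4*s)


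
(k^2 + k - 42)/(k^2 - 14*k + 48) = (k + 7)/(k - 8)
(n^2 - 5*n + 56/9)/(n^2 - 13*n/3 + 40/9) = (3*n - 7)/(3*n - 5)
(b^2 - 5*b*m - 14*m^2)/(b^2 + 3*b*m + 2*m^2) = (b - 7*m)/(b + m)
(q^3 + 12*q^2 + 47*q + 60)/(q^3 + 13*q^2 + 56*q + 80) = (q + 3)/(q + 4)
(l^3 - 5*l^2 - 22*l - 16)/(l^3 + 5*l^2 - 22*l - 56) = (l^2 - 7*l - 8)/(l^2 + 3*l - 28)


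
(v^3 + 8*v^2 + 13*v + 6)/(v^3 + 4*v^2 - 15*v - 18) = (v + 1)/(v - 3)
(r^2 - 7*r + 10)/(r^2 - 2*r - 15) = (r - 2)/(r + 3)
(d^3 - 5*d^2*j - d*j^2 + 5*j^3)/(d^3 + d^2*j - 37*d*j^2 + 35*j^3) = (d + j)/(d + 7*j)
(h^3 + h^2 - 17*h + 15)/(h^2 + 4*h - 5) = h - 3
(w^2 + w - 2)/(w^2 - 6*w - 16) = (w - 1)/(w - 8)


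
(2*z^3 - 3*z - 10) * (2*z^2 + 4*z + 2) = 4*z^5 + 8*z^4 - 2*z^3 - 32*z^2 - 46*z - 20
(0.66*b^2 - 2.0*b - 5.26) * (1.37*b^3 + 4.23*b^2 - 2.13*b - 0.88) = 0.9042*b^5 + 0.0518000000000001*b^4 - 17.072*b^3 - 18.5706*b^2 + 12.9638*b + 4.6288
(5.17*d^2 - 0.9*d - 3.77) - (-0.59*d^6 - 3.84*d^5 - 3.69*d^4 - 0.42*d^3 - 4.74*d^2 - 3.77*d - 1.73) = 0.59*d^6 + 3.84*d^5 + 3.69*d^4 + 0.42*d^3 + 9.91*d^2 + 2.87*d - 2.04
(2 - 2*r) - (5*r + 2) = -7*r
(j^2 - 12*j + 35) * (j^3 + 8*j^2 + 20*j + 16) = j^5 - 4*j^4 - 41*j^3 + 56*j^2 + 508*j + 560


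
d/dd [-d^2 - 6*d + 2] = -2*d - 6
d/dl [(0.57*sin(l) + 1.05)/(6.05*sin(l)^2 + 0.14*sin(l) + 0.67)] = (-3.4485*sin(l)^2 - 12.705*sin(l) + 0.2349)*cos(l)/(36.6025*sin(l)^4 + 1.694*sin(l)^3 + 8.1266*sin(l)^2 + 0.1876*sin(l) + 0.4489)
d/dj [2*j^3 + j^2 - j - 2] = 6*j^2 + 2*j - 1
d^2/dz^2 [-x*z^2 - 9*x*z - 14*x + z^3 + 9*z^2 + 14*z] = -2*x + 6*z + 18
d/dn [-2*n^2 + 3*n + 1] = 3 - 4*n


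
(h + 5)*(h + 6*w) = h^2 + 6*h*w + 5*h + 30*w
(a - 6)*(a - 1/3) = a^2 - 19*a/3 + 2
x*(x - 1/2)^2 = x^3 - x^2 + x/4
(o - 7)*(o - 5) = o^2 - 12*o + 35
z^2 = z^2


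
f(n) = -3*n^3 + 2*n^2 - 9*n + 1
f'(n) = -9*n^2 + 4*n - 9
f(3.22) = -107.40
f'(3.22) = -89.44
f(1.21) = -12.28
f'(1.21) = -17.34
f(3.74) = -161.63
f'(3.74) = -119.93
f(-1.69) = 36.40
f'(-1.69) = -41.46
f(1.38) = -15.50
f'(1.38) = -20.62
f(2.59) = -61.02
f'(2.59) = -59.01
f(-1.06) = 16.36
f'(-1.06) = -23.35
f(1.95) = -31.19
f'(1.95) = -35.42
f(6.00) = -629.00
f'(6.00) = -309.00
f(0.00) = 1.00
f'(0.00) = -9.00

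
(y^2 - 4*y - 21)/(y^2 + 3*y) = (y - 7)/y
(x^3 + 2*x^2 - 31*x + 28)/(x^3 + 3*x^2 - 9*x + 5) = (x^2 + 3*x - 28)/(x^2 + 4*x - 5)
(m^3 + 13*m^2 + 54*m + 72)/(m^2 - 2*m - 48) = (m^2 + 7*m + 12)/(m - 8)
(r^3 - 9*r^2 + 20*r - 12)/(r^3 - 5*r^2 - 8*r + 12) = (r - 2)/(r + 2)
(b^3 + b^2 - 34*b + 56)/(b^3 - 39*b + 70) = (b - 4)/(b - 5)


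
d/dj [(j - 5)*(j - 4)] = 2*j - 9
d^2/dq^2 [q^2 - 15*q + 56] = 2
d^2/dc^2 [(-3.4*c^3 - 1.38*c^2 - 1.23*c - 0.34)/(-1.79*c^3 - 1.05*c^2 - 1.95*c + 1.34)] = (-5.6843418860808e-14*c^7 - 3.93728400000001*c^6 - 47.559942*c^5 + 95.904978*c^4 + 80.464452*c^3 + 3.11781599999998*c^2 + 56.083944*c + 14.926296)/(5.735339*c^9 + 10.092915*c^8 + 24.66441*c^7 + 10.267293*c^6 + 11.75787*c^5 - 20.517795*c^4 + 0.595346999999998*c^3 - 9.62991*c^2 + 10.50426*c - 2.406104)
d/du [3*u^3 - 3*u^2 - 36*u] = 9*u^2 - 6*u - 36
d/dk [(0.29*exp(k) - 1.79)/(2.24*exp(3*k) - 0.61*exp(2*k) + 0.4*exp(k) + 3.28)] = (-1.2992*exp(3*k) + 12.2057*exp(2*k) - 2.1838*exp(k) + 1.6672)*exp(k)/(5.0176*exp(6*k) - 2.7328*exp(5*k) + 2.1641*exp(4*k) + 14.2064*exp(3*k) - 3.8416*exp(2*k) + 2.624*exp(k) + 10.7584)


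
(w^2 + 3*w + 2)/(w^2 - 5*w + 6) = (w^2 + 3*w + 2)/(w^2 - 5*w + 6)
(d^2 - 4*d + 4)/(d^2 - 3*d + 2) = (d - 2)/(d - 1)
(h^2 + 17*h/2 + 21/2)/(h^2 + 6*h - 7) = (h + 3/2)/(h - 1)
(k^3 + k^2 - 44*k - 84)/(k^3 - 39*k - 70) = (k + 6)/(k + 5)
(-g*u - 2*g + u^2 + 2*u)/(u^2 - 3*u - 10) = (-g + u)/(u - 5)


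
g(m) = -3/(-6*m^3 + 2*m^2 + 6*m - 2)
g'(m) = -3*(18*m^2 - 4*m - 6)/(-6*m^3 + 2*m^2 + 6*m - 2)^2 = 3*(-9*m^2 + 2*m + 3)/(2*(3*m^3 - m^2 - 3*m + 1)^2)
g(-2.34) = -0.04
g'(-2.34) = -0.06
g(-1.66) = -0.14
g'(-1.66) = -0.34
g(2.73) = 0.03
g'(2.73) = -0.04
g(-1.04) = -4.46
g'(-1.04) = -116.98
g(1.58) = 0.27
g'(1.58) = -0.78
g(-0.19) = 0.99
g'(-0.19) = 1.50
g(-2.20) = -0.05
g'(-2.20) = -0.08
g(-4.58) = -0.01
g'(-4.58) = -0.00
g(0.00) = 1.50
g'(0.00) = 4.50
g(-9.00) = 0.00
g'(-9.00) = 0.00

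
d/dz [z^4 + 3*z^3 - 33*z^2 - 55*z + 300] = 4*z^3 + 9*z^2 - 66*z - 55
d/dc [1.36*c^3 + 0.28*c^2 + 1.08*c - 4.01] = 4.08*c^2 + 0.56*c + 1.08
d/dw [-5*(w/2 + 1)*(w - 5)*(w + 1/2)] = -15*w^2/2 + 25*w/2 + 115/4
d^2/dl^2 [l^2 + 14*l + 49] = 2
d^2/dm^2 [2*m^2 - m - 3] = 4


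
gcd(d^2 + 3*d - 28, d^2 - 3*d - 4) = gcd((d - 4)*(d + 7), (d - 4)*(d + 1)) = d - 4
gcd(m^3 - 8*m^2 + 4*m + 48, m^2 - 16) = m - 4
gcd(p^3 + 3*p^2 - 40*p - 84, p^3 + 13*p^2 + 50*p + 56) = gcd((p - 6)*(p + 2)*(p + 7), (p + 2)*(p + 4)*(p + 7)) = p^2 + 9*p + 14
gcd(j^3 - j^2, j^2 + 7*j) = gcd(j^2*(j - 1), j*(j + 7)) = j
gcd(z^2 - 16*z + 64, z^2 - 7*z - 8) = z - 8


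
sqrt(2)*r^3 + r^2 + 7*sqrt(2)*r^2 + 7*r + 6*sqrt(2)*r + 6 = (r + 1)*(r + 6)*(sqrt(2)*r + 1)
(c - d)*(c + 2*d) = c^2 + c*d - 2*d^2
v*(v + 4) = v^2 + 4*v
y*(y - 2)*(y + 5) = y^3 + 3*y^2 - 10*y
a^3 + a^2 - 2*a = a*(a - 1)*(a + 2)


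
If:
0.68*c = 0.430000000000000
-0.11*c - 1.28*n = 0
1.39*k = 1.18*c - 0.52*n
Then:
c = 0.63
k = 0.56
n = -0.05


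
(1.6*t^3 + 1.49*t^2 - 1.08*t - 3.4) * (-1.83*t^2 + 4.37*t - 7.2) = -2.928*t^5 + 4.2653*t^4 - 3.0323*t^3 - 9.2256*t^2 - 7.082*t + 24.48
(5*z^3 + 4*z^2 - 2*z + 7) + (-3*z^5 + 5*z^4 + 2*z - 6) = -3*z^5 + 5*z^4 + 5*z^3 + 4*z^2 + 1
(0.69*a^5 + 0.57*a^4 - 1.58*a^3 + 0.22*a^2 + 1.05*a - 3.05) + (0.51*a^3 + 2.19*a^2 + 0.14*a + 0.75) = 0.69*a^5 + 0.57*a^4 - 1.07*a^3 + 2.41*a^2 + 1.19*a - 2.3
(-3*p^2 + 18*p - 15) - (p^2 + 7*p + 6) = -4*p^2 + 11*p - 21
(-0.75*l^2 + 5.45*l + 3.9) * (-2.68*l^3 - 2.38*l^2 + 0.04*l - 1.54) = 2.01*l^5 - 12.821*l^4 - 23.453*l^3 - 7.909*l^2 - 8.237*l - 6.006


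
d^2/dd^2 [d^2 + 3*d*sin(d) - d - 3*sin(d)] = -3*d*sin(d) + 3*sin(d) + 6*cos(d) + 2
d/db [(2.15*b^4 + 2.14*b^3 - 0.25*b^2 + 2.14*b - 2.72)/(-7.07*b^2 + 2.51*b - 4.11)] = (-30.401*b^5 + 1.0597*b^4 - 24.6032*b^3 - 11.8839*b^2 - 36.4058*b - 1.9682)/(49.9849*b^4 - 35.4914*b^3 + 64.4155*b^2 - 20.6322*b + 16.8921)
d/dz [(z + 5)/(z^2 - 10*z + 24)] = (z^2 - 10*z - 2*(z - 5)*(z + 5) + 24)/(z^2 - 10*z + 24)^2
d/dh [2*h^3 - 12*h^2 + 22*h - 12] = 6*h^2 - 24*h + 22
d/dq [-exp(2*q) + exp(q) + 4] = (1 - 2*exp(q))*exp(q)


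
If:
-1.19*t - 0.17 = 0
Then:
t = -0.14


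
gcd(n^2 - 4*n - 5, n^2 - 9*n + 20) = n - 5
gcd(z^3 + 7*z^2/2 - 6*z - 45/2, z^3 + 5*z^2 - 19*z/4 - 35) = z - 5/2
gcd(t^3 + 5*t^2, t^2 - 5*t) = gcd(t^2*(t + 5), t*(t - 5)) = t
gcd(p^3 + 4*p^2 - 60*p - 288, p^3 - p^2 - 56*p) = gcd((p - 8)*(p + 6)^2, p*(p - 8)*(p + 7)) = p - 8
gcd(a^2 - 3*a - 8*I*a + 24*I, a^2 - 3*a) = a - 3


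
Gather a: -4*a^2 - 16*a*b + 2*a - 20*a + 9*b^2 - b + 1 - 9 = -4*a^2 + a*(-16*b - 18) + 9*b^2 - b - 8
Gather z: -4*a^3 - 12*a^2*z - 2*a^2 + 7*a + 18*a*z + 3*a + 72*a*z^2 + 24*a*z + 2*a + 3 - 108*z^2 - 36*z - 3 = -4*a^3 - 2*a^2 + 12*a + z^2*(72*a - 108) + z*(-12*a^2 + 42*a - 36)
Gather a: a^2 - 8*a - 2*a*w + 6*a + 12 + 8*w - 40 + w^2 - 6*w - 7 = a^2 + a*(-2*w - 2) + w^2 + 2*w - 35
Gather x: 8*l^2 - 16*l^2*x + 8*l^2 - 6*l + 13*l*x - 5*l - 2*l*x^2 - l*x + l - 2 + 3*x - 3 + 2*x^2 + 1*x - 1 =16*l^2 - 10*l + x^2*(2 - 2*l) + x*(-16*l^2 + 12*l + 4) - 6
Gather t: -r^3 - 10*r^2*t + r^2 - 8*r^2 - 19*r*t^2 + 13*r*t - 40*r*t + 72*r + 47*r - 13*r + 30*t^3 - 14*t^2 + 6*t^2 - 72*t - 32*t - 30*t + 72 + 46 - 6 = -r^3 - 7*r^2 + 106*r + 30*t^3 + t^2*(-19*r - 8) + t*(-10*r^2 - 27*r - 134) + 112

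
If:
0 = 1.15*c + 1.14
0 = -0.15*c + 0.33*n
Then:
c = -0.99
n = -0.45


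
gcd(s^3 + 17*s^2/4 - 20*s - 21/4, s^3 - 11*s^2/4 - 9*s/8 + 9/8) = s - 3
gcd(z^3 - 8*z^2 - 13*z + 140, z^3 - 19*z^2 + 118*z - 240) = z - 5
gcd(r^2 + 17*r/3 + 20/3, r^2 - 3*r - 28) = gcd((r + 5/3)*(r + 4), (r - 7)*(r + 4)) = r + 4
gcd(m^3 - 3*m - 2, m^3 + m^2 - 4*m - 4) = m^2 - m - 2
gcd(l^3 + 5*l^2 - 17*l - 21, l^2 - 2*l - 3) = l^2 - 2*l - 3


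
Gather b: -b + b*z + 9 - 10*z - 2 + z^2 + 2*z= b*(z - 1) + z^2 - 8*z + 7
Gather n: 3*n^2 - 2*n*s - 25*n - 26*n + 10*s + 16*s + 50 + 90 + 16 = 3*n^2 + n*(-2*s - 51) + 26*s + 156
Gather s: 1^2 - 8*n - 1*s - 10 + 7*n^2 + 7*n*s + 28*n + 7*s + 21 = 7*n^2 + 20*n + s*(7*n + 6) + 12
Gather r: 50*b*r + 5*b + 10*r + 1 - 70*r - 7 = 5*b + r*(50*b - 60) - 6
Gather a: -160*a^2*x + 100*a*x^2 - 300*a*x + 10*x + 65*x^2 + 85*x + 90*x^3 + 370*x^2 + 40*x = -160*a^2*x + a*(100*x^2 - 300*x) + 90*x^3 + 435*x^2 + 135*x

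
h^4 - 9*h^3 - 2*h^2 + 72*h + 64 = (h - 8)*(h - 4)*(h + 1)*(h + 2)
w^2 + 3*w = w*(w + 3)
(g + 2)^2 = g^2 + 4*g + 4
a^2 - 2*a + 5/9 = (a - 5/3)*(a - 1/3)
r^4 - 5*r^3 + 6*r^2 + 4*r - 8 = (r - 2)^3*(r + 1)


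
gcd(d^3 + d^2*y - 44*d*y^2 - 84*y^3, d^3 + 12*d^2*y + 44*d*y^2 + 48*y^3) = d^2 + 8*d*y + 12*y^2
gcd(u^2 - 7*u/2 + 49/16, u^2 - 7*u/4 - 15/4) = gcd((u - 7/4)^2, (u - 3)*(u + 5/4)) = 1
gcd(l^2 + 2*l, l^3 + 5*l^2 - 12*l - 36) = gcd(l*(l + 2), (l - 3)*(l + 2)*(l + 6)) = l + 2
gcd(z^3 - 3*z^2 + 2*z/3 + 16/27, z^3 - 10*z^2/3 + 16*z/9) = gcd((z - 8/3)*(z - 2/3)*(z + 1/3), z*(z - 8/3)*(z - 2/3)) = z^2 - 10*z/3 + 16/9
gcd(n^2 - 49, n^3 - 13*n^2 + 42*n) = n - 7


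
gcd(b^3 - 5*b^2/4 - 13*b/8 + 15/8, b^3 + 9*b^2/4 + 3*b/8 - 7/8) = 1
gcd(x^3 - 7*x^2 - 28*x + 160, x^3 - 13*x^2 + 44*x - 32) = x^2 - 12*x + 32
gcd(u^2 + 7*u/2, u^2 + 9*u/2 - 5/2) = 1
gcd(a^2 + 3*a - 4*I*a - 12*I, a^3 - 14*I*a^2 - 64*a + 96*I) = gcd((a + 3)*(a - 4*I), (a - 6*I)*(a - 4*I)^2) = a - 4*I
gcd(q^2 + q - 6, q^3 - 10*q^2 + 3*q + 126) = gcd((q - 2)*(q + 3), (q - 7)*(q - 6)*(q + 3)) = q + 3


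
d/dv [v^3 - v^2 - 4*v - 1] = 3*v^2 - 2*v - 4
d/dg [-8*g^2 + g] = 1 - 16*g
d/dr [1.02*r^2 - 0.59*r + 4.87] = 2.04*r - 0.59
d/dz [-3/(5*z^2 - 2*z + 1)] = 6*(5*z - 1)/(5*z^2 - 2*z + 1)^2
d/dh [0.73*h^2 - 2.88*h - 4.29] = 1.46*h - 2.88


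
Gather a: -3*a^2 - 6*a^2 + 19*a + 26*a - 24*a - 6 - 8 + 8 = -9*a^2 + 21*a - 6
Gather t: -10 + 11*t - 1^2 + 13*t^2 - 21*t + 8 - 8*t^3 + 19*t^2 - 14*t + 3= -8*t^3 + 32*t^2 - 24*t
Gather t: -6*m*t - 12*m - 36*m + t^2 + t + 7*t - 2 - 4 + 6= -48*m + t^2 + t*(8 - 6*m)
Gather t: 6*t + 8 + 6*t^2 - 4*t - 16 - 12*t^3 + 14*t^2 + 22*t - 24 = -12*t^3 + 20*t^2 + 24*t - 32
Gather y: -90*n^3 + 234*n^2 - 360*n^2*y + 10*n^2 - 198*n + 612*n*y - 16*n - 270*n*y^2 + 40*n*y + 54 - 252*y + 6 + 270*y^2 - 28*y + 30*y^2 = -90*n^3 + 244*n^2 - 214*n + y^2*(300 - 270*n) + y*(-360*n^2 + 652*n - 280) + 60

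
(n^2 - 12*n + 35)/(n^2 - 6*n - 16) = (-n^2 + 12*n - 35)/(-n^2 + 6*n + 16)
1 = 1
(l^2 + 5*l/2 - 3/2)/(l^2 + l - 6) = (l - 1/2)/(l - 2)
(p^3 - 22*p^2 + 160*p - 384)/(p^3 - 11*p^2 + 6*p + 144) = (p - 8)/(p + 3)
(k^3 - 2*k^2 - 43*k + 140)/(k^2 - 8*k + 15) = (k^2 + 3*k - 28)/(k - 3)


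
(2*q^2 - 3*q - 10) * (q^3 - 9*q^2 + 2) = 2*q^5 - 21*q^4 + 17*q^3 + 94*q^2 - 6*q - 20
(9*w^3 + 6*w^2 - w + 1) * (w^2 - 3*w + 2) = 9*w^5 - 21*w^4 - w^3 + 16*w^2 - 5*w + 2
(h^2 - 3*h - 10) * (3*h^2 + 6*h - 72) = 3*h^4 - 3*h^3 - 120*h^2 + 156*h + 720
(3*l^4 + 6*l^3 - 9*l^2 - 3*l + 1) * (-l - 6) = -3*l^5 - 24*l^4 - 27*l^3 + 57*l^2 + 17*l - 6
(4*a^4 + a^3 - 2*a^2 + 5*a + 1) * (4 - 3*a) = -12*a^5 + 13*a^4 + 10*a^3 - 23*a^2 + 17*a + 4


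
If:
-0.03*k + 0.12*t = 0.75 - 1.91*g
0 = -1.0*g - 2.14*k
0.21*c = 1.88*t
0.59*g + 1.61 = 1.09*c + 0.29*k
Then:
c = 1.73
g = 0.38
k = -0.18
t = 0.19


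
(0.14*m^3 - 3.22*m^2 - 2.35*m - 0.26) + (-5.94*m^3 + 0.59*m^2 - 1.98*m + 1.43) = -5.8*m^3 - 2.63*m^2 - 4.33*m + 1.17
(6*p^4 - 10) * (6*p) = 36*p^5 - 60*p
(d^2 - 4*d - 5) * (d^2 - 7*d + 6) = d^4 - 11*d^3 + 29*d^2 + 11*d - 30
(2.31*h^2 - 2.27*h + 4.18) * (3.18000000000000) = 7.3458*h^2 - 7.2186*h + 13.2924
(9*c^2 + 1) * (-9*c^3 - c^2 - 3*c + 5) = -81*c^5 - 9*c^4 - 36*c^3 + 44*c^2 - 3*c + 5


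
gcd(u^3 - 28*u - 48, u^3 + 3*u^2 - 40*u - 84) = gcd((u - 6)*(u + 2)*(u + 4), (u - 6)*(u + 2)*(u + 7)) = u^2 - 4*u - 12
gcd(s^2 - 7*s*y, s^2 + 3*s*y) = s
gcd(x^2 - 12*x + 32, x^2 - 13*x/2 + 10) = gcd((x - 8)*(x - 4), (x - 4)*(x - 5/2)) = x - 4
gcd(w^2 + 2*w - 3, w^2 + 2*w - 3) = w^2 + 2*w - 3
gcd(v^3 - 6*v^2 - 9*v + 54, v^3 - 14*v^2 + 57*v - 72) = v - 3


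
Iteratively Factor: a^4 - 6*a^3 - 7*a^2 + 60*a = (a - 5)*(a^3 - a^2 - 12*a) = (a - 5)*(a - 4)*(a^2 + 3*a) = (a - 5)*(a - 4)*(a + 3)*(a)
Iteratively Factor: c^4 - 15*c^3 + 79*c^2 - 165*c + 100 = (c - 5)*(c^3 - 10*c^2 + 29*c - 20) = (c - 5)*(c - 1)*(c^2 - 9*c + 20) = (c - 5)*(c - 4)*(c - 1)*(c - 5)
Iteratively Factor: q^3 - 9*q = (q - 3)*(q^2 + 3*q) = (q - 3)*(q + 3)*(q)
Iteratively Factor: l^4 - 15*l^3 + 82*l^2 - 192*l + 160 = (l - 4)*(l^3 - 11*l^2 + 38*l - 40) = (l - 4)^2*(l^2 - 7*l + 10) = (l - 4)^2*(l - 2)*(l - 5)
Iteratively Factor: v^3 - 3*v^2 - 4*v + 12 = (v - 2)*(v^2 - v - 6) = (v - 3)*(v - 2)*(v + 2)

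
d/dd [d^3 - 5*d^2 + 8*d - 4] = 3*d^2 - 10*d + 8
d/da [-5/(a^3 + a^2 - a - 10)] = 5*(3*a^2 + 2*a - 1)/(a^3 + a^2 - a - 10)^2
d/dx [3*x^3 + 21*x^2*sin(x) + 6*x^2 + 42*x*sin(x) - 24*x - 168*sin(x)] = 21*x^2*cos(x) + 9*x^2 + 42*sqrt(2)*x*sin(x + pi/4) + 12*x + 42*sin(x) - 168*cos(x) - 24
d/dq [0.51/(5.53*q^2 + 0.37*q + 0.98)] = (-5.6406*q - 0.1887)/(5.53*q^2 + 0.37*q + 0.98)^2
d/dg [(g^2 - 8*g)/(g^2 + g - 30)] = 3*(3*g^2 - 20*g + 80)/(g^4 + 2*g^3 - 59*g^2 - 60*g + 900)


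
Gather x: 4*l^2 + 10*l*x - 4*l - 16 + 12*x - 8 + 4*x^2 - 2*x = 4*l^2 - 4*l + 4*x^2 + x*(10*l + 10) - 24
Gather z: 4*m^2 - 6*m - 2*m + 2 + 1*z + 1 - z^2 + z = 4*m^2 - 8*m - z^2 + 2*z + 3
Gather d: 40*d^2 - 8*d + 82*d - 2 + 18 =40*d^2 + 74*d + 16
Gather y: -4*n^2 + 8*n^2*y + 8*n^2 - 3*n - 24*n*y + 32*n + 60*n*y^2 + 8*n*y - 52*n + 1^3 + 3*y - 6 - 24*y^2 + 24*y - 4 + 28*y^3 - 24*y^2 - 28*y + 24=4*n^2 - 23*n + 28*y^3 + y^2*(60*n - 48) + y*(8*n^2 - 16*n - 1) + 15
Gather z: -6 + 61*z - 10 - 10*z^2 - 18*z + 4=-10*z^2 + 43*z - 12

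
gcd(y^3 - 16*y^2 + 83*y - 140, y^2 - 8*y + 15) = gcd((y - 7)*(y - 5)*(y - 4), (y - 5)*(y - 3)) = y - 5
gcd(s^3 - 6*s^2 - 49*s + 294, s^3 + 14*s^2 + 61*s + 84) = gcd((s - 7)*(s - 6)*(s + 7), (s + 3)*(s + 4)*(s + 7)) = s + 7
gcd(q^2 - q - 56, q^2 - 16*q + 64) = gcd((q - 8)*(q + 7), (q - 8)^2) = q - 8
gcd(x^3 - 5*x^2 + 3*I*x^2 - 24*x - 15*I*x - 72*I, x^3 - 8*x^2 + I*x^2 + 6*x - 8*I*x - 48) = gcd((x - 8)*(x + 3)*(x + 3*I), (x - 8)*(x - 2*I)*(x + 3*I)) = x^2 + x*(-8 + 3*I) - 24*I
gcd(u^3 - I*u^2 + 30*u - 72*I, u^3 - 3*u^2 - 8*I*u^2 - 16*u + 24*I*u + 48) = u - 4*I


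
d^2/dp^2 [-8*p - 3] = 0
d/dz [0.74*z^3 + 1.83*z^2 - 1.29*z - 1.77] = 2.22*z^2 + 3.66*z - 1.29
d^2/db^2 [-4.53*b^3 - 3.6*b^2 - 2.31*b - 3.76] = -27.18*b - 7.2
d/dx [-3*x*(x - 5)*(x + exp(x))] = -3*x*(x - 5)*(exp(x) + 1) - 3*x*(x + exp(x)) - 3*(x - 5)*(x + exp(x))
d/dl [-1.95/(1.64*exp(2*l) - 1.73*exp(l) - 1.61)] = (6.396*exp(l) - 3.3735)*exp(l)/(-1.64*exp(2*l) + 1.73*exp(l) + 1.61)^2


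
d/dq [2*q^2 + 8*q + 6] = 4*q + 8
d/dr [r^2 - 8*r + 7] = 2*r - 8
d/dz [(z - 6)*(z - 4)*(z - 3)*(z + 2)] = 4*z^3 - 33*z^2 + 56*z + 36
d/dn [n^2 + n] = 2*n + 1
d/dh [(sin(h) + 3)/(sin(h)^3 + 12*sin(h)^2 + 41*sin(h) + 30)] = -(2*sin(h)^3 + 21*sin(h)^2 + 72*sin(h) + 93)*cos(h)/(sin(h)^3 + 12*sin(h)^2 + 41*sin(h) + 30)^2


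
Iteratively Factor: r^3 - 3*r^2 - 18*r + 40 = (r - 5)*(r^2 + 2*r - 8) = (r - 5)*(r - 2)*(r + 4)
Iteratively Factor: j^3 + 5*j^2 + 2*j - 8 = (j + 4)*(j^2 + j - 2) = (j + 2)*(j + 4)*(j - 1)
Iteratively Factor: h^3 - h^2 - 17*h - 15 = (h + 1)*(h^2 - 2*h - 15) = (h - 5)*(h + 1)*(h + 3)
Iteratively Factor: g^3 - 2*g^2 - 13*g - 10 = (g - 5)*(g^2 + 3*g + 2) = (g - 5)*(g + 1)*(g + 2)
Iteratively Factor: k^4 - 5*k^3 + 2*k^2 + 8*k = (k - 4)*(k^3 - k^2 - 2*k) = (k - 4)*(k - 2)*(k^2 + k) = (k - 4)*(k - 2)*(k + 1)*(k)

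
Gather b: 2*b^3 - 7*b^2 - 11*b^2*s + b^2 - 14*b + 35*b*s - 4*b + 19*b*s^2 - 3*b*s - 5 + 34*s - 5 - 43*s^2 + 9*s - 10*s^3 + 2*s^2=2*b^3 + b^2*(-11*s - 6) + b*(19*s^2 + 32*s - 18) - 10*s^3 - 41*s^2 + 43*s - 10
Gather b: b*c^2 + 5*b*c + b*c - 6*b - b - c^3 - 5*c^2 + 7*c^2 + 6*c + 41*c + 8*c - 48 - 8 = b*(c^2 + 6*c - 7) - c^3 + 2*c^2 + 55*c - 56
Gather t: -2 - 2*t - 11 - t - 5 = -3*t - 18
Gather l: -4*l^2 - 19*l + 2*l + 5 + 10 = -4*l^2 - 17*l + 15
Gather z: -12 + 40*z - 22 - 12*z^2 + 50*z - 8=-12*z^2 + 90*z - 42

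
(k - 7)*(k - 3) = k^2 - 10*k + 21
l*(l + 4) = l^2 + 4*l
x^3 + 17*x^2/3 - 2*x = x*(x - 1/3)*(x + 6)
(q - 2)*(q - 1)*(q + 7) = q^3 + 4*q^2 - 19*q + 14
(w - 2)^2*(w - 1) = w^3 - 5*w^2 + 8*w - 4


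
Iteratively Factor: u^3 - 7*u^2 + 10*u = (u)*(u^2 - 7*u + 10) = u*(u - 2)*(u - 5)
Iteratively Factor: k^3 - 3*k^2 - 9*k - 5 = (k - 5)*(k^2 + 2*k + 1) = (k - 5)*(k + 1)*(k + 1)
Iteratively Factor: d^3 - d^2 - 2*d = (d + 1)*(d^2 - 2*d) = d*(d + 1)*(d - 2)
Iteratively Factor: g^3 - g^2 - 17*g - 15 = (g - 5)*(g^2 + 4*g + 3) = (g - 5)*(g + 3)*(g + 1)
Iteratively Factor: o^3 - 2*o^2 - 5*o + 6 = (o - 1)*(o^2 - o - 6) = (o - 3)*(o - 1)*(o + 2)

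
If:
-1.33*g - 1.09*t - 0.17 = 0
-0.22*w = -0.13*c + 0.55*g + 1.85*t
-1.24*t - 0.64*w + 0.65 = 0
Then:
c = 5.10135450288252 - 3.86301983245956*w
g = 0.422992966286684*w - 0.557421780257094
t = 0.524193548387097 - 0.516129032258065*w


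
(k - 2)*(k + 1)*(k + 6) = k^3 + 5*k^2 - 8*k - 12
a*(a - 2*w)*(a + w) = a^3 - a^2*w - 2*a*w^2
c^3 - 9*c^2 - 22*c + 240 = (c - 8)*(c - 6)*(c + 5)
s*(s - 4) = s^2 - 4*s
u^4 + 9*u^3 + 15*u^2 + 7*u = u*(u + 1)^2*(u + 7)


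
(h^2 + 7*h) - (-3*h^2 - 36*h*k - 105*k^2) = 4*h^2 + 36*h*k + 7*h + 105*k^2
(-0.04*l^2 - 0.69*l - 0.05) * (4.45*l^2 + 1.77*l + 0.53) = -0.178*l^4 - 3.1413*l^3 - 1.465*l^2 - 0.4542*l - 0.0265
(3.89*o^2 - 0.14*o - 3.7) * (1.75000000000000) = 6.8075*o^2 - 0.245*o - 6.475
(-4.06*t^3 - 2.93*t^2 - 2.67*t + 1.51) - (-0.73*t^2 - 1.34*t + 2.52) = -4.06*t^3 - 2.2*t^2 - 1.33*t - 1.01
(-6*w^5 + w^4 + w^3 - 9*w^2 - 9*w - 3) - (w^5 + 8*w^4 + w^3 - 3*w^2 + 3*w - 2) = -7*w^5 - 7*w^4 - 6*w^2 - 12*w - 1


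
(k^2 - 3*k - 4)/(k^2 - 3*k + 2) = (k^2 - 3*k - 4)/(k^2 - 3*k + 2)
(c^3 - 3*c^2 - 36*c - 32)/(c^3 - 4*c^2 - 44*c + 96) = (c^2 + 5*c + 4)/(c^2 + 4*c - 12)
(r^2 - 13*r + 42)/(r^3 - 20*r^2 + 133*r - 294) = 1/(r - 7)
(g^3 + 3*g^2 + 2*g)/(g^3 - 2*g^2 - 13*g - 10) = g/(g - 5)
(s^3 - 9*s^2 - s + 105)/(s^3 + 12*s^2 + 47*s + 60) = (s^2 - 12*s + 35)/(s^2 + 9*s + 20)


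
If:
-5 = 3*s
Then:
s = -5/3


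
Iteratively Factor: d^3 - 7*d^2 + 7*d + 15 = (d + 1)*(d^2 - 8*d + 15) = (d - 3)*(d + 1)*(d - 5)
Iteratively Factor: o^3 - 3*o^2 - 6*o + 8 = (o - 4)*(o^2 + o - 2) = (o - 4)*(o + 2)*(o - 1)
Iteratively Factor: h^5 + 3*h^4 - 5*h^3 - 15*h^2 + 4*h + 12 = (h - 1)*(h^4 + 4*h^3 - h^2 - 16*h - 12) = (h - 1)*(h + 3)*(h^3 + h^2 - 4*h - 4) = (h - 1)*(h + 2)*(h + 3)*(h^2 - h - 2) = (h - 2)*(h - 1)*(h + 2)*(h + 3)*(h + 1)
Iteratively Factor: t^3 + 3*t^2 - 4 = (t + 2)*(t^2 + t - 2) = (t - 1)*(t + 2)*(t + 2)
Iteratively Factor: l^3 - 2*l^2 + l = (l)*(l^2 - 2*l + 1) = l*(l - 1)*(l - 1)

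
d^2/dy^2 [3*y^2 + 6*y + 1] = 6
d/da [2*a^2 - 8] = 4*a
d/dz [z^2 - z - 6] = 2*z - 1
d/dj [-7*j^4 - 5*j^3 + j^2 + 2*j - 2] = -28*j^3 - 15*j^2 + 2*j + 2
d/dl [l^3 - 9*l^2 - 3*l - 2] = 3*l^2 - 18*l - 3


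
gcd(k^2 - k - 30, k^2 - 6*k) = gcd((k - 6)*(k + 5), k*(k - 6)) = k - 6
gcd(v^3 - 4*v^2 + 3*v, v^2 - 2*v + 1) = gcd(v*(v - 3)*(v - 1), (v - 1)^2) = v - 1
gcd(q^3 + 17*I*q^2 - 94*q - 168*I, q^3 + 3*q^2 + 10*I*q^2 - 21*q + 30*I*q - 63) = q + 7*I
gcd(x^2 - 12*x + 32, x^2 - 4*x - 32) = x - 8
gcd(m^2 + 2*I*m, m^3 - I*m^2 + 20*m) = m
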